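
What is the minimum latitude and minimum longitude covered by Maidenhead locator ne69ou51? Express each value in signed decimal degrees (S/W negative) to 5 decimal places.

-40.16250, 93.20833

Field N=13, E=4: +13·20° lon, +4·10° lat → SW at lon 80°, lat -50°.
Square 6, 9: +6·2° lon, +9·1° lat → SW at lon 92°, lat -41°.
Subsquare o=14, u=20: +14·0.0833333° lon, +20·0.0416667° lat → SW at lon 93.1667°, lat -40.1667°.
Extended square 5, 1: +5·0.00833333° lon, +1·0.00416667° lat → SW at lon 93.2083°, lat -40.1625°.
latitude -40.16250, longitude 93.20833.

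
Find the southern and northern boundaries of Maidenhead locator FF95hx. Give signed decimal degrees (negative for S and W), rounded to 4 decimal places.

-34.0417, -34.0000

Field F=5, F=5: +5·20° lon, +5·10° lat → SW at lon -80°, lat -40°.
Square 9, 5: +9·2° lon, +5·1° lat → SW at lon -62°, lat -35°.
Subsquare h=7, x=23: +7·0.0833333° lon, +23·0.0416667° lat → SW at lon -61.4167°, lat -34.0417°.
Cell spans 0.0833333° lon × 0.0416667° lat.
south -34.0417, north -34.0000.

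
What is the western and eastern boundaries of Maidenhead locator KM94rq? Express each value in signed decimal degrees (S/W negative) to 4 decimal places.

39.4167, 39.5000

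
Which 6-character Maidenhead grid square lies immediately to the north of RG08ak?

RG08al

Latitude subsquare k = 10; +1 → 11 = l.
The longitude characters are unchanged.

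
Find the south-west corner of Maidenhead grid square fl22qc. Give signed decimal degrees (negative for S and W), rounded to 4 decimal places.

Field F=5, L=11: +5·20° lon, +11·10° lat → SW at lon -80°, lat 20°.
Square 2, 2: +2·2° lon, +2·1° lat → SW at lon -76°, lat 22°.
Subsquare q=16, c=2: +16·0.0833333° lon, +2·0.0416667° lat → SW at lon -74.6667°, lat 22.0833°.
latitude 22.0833, longitude -74.6667.

22.0833, -74.6667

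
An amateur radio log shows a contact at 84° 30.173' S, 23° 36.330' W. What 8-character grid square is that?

Shift to the Maidenhead origin (180°W, 90°S): lon 156.39450, lat 5.49712.
Field (20°×10°, letters A–R): lon ⌊156.39450/20⌋ = 7 → H; lat ⌊5.49712/10⌋ = 0 → A.
Square (2°×1°, digits 0–9): lon ⌊16.39450/2⌋ = 8; lat ⌊5.49712/1⌋ = 5.
Subsquare (5′×2.5′, letters a–x): lon ⌊0.39450/0.0833333⌋ = 4 → e; lat ⌊0.49712/0.0416667⌋ = 11 → l.
Extended square (30″×15″, digits 0–9): lon ⌊0.06117/0.00833333⌋ = 7; lat ⌊0.03878/0.00416667⌋ = 9.

HA85el79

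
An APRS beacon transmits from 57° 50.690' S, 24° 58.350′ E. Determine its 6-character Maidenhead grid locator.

Shift to the Maidenhead origin (180°W, 90°S): lon 204.9725, lat 32.1552.
Field (20°×10°, letters A–R): 204.9725/20 → 10 → K, 32.1552/10 → 3 → D; chars KD.
Square (2°×1°, digits 0–9): 4.9725/2 → 2, 2.1552/1 → 2; chars 22.
Subsquare (5′×2.5′, letters a–x): 0.9725/0.0833333 → 11 → l, 0.1552/0.0416667 → 3 → d; chars ld.

KD22ld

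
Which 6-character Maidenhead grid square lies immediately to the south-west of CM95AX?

Longitude subsquare a = 0; −1 → -1, wraps to 23 = x, carry into square.
Longitude square 9; −1 → 8.
Latitude subsquare x = 23; −1 → 22 = w.

CM85xw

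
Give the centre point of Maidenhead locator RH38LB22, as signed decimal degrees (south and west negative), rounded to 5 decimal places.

Field R=17, H=7: +17·20° lon, +7·10° lat → SW at lon 160°, lat -20°.
Square 3, 8: +3·2° lon, +8·1° lat → SW at lon 166°, lat -12°.
Subsquare l=11, b=1: +11·0.0833333° lon, +1·0.0416667° lat → SW at lon 166.917°, lat -11.9583°.
Extended square 2, 2: +2·0.00833333° lon, +2·0.00416667° lat → SW at lon 166.933°, lat -11.95°.
Cell spans 0.00833333° lon × 0.00416667° lat. Centre is SW corner plus half of each.
latitude -11.94792, longitude 166.93750.

-11.94792, 166.93750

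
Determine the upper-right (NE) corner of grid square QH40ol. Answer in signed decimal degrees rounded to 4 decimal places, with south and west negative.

-19.5000, 149.2500

Field Q=16, H=7: +16·20° lon, +7·10° lat → SW at lon 140°, lat -20°.
Square 4, 0: +4·2° lon, +0·1° lat → SW at lon 148°, lat -20°.
Subsquare o=14, l=11: +14·0.0833333° lon, +11·0.0416667° lat → SW at lon 149.167°, lat -19.5417°.
Cell spans 0.0833333° lon × 0.0416667° lat. NE corner is SW corner plus one full cell.
latitude -19.5000, longitude 149.2500.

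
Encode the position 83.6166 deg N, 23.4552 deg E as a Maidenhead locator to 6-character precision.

KR13ro

Add 180° to longitude and 90° to latitude: 203.4552, 173.6166.
Field: lon ⌊203.4552/20⌋ = 10 → K; lat ⌊173.6166/10⌋ = 17 → R.
Square: lon ⌊3.4552/2⌋ = 1; lat ⌊3.6166/1⌋ = 3.
Subsquare: lon ⌊1.4552/0.0833333⌋ = 17 → r; lat ⌊0.6166/0.0416667⌋ = 14 → o.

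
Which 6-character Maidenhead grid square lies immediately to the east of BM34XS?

BM44as

Longitude subsquare x = 23; +1 → 24, wraps to 0 = a, carry into square.
Longitude square 3; +1 → 4.
The latitude characters are unchanged.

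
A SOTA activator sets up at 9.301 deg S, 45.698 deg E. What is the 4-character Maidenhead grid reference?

LI20

Add 180° to longitude and 90° to latitude: 225.70, 80.70.
Field: 225.70/20 → 11 → L, 80.70/10 → 8 → I; chars LI.
Square: 5.70/2 → 2, 0.70/1 → 0; chars 20.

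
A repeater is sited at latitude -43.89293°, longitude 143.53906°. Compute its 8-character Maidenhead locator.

Add 180° to longitude and 90° to latitude: 323.53906, 46.10707.
Field: 323.53906/20 → 16 → Q, 46.10707/10 → 4 → E; chars QE.
Square: 3.53906/2 → 1, 6.10707/1 → 6; chars 16.
Subsquare: 1.53906/0.0833333 → 18 → s, 0.10707/0.0416667 → 2 → c; chars sc.
Extended square: 0.03906/0.00833333 → 4, 0.02374/0.00416667 → 5; chars 45.

QE16sc45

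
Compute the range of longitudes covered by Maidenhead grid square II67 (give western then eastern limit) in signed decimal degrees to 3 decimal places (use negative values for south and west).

-8.000, -6.000

Field I=8, I=8: +8·20° lon, +8·10° lat → SW at lon -20°, lat -10°.
Square 6, 7: +6·2° lon, +7·1° lat → SW at lon -8°, lat -3°.
Cell spans 2° lon × 1° lat.
west -8.000, east -6.000.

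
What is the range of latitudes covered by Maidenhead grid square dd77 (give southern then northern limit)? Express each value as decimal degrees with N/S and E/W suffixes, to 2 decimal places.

Field D=3, D=3: +3·20° lon, +3·10° lat → SW at lon -120°, lat -60°.
Square 7, 7: +7·2° lon, +7·1° lat → SW at lon -106°, lat -53°.
Cell spans 2° lon × 1° lat.
south 53.00° S, north 52.00° S.

53.00° S, 52.00° S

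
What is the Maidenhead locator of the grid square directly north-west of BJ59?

Longitude square 5; −1 → 4.
Latitude square 9; +1 → 10, wraps to 0, carry into field.
Latitude field J = 9; +1 → 10 = K.

BK40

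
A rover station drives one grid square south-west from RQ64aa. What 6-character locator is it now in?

Longitude subsquare a = 0; −1 → -1, wraps to 23 = x, carry into square.
Longitude square 6; −1 → 5.
Latitude subsquare a = 0; −1 → -1, wraps to 23 = x, carry into square.
Latitude square 4; −1 → 3.

RQ53xx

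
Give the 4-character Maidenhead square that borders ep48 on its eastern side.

EP58

Longitude square 4; +1 → 5.
The latitude characters are unchanged.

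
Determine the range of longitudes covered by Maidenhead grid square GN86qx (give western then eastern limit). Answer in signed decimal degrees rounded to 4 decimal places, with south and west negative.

Field G=6, N=13: +6·20° lon, +13·10° lat → SW at lon -60°, lat 40°.
Square 8, 6: +8·2° lon, +6·1° lat → SW at lon -44°, lat 46°.
Subsquare q=16, x=23: +16·0.0833333° lon, +23·0.0416667° lat → SW at lon -42.6667°, lat 46.9583°.
Cell spans 0.0833333° lon × 0.0416667° lat.
west -42.6667, east -42.5833.

-42.6667, -42.5833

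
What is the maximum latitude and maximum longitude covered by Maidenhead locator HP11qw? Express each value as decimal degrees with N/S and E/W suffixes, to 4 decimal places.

61.9583° N, 36.5833° W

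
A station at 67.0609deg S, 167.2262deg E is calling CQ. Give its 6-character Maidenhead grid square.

Shift to the Maidenhead origin (180°W, 90°S): lon 347.2262, lat 22.9391.
Field: 347.2262/20 → 17 → R, 22.9391/10 → 2 → C; chars RC.
Square: 7.2262/2 → 3, 2.9391/1 → 2; chars 32.
Subsquare: 1.2262/0.0833333 → 14 → o, 0.9391/0.0416667 → 22 → w; chars ow.

RC32ow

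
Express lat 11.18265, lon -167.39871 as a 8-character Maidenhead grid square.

AK61he23

Shift to the Maidenhead origin (180°W, 90°S): lon 12.60129, lat 101.18265.
Field: lon ⌊12.60129/20⌋ = 0 → A; lat ⌊101.18265/10⌋ = 10 → K.
Square: lon ⌊12.60129/2⌋ = 6; lat ⌊1.18265/1⌋ = 1.
Subsquare: lon ⌊0.60129/0.0833333⌋ = 7 → h; lat ⌊0.18265/0.0416667⌋ = 4 → e.
Extended square: lon ⌊0.01796/0.00833333⌋ = 2; lat ⌊0.01598/0.00416667⌋ = 3.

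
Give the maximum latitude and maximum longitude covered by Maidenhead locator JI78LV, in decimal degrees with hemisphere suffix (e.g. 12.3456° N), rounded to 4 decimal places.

1.0833° S, 15.0000° E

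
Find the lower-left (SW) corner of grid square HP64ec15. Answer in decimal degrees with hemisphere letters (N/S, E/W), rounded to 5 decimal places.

Field H=7, P=15: +7·20° lon, +15·10° lat → SW at lon -40°, lat 60°.
Square 6, 4: +6·2° lon, +4·1° lat → SW at lon -28°, lat 64°.
Subsquare e=4, c=2: +4·0.0833333° lon, +2·0.0416667° lat → SW at lon -27.6667°, lat 64.0833°.
Extended square 1, 5: +1·0.00833333° lon, +5·0.00416667° lat → SW at lon -27.6583°, lat 64.1042°.
latitude 64.10417° N, longitude 27.65833° W.

64.10417° N, 27.65833° W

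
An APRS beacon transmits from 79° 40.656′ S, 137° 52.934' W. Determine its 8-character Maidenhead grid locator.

CB10bh47

Offset from 180°W / 90°S: lon 42.11777°, lat 10.32240°.
Field: lon ⌊42.11777/20⌋ = 2 → C; lat ⌊10.32240/10⌋ = 1 → B.
Square: lon ⌊2.11777/2⌋ = 1; lat ⌊0.32240/1⌋ = 0.
Subsquare: lon ⌊0.11777/0.0833333⌋ = 1 → b; lat ⌊0.32240/0.0416667⌋ = 7 → h.
Extended square: lon ⌊0.03443/0.00833333⌋ = 4; lat ⌊0.03073/0.00416667⌋ = 7.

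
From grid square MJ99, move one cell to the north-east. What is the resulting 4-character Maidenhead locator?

NK00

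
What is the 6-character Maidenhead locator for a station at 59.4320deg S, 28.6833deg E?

Offset from 180°W / 90°S: lon 208.6833°, lat 30.5680°.
Field (20°×10°, letters A–R): 208.6833/20 → 10 → K, 30.5680/10 → 3 → D; chars KD.
Square (2°×1°, digits 0–9): 8.6833/2 → 4, 0.5680/1 → 0; chars 40.
Subsquare (5′×2.5′, letters a–x): 0.6833/0.0833333 → 8 → i, 0.5680/0.0416667 → 13 → n; chars in.

KD40in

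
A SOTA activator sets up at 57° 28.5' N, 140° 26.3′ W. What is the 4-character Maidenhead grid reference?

BO97

Offset from 180°W / 90°S: lon 39.56°, lat 147.47°.
Field: lon ⌊39.56/20⌋ = 1 → B; lat ⌊147.47/10⌋ = 14 → O.
Square: lon ⌊19.56/2⌋ = 9; lat ⌊7.47/1⌋ = 7.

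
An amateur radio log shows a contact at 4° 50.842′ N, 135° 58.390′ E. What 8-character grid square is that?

PJ74xu63

Add 180° to longitude and 90° to latitude: 315.97317, 94.84737.
Field: 315.97317/20 → 15 → P, 94.84737/10 → 9 → J; chars PJ.
Square: 15.97317/2 → 7, 4.84737/1 → 4; chars 74.
Subsquare: 1.97317/0.0833333 → 23 → x, 0.84737/0.0416667 → 20 → u; chars xu.
Extended square: 0.05650/0.00833333 → 6, 0.01403/0.00416667 → 3; chars 63.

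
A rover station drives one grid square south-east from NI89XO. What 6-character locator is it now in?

NI99an

Longitude subsquare x = 23; +1 → 24, wraps to 0 = a, carry into square.
Longitude square 8; +1 → 9.
Latitude subsquare o = 14; −1 → 13 = n.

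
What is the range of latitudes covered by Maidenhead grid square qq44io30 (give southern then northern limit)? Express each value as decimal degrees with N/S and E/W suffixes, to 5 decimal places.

74.58333° N, 74.58750° N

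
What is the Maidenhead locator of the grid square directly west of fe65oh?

Longitude subsquare o = 14; −1 → 13 = n.
The latitude characters are unchanged.

FE65nh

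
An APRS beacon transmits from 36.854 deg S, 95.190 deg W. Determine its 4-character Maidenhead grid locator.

Offset from 180°W / 90°S: lon 84.81°, lat 53.15°.
Field (20°×10°, letters A–R): 84.81/20 → 4 → E, 53.15/10 → 5 → F; chars EF.
Square (2°×1°, digits 0–9): 4.81/2 → 2, 3.15/1 → 3; chars 23.

EF23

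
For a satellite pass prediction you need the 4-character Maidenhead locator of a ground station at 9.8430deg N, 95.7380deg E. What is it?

NJ79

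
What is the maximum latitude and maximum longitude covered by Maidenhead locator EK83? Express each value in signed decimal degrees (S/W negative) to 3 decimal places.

Field E=4, K=10: +4·20° lon, +10·10° lat → SW at lon -100°, lat 10°.
Square 8, 3: +8·2° lon, +3·1° lat → SW at lon -84°, lat 13°.
Cell spans 2° lon × 1° lat. NE corner is SW corner plus one full cell.
latitude 14.000, longitude -82.000.

14.000, -82.000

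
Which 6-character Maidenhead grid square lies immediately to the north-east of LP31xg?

LP41ah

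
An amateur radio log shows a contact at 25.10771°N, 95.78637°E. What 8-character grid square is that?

NL75vc45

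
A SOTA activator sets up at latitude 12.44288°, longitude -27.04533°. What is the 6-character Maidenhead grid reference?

HK62lk

Shift to the Maidenhead origin (180°W, 90°S): lon 152.9547, lat 102.4429.
Field: lon ⌊152.9547/20⌋ = 7 → H; lat ⌊102.4429/10⌋ = 10 → K.
Square: lon ⌊12.9547/2⌋ = 6; lat ⌊2.4429/1⌋ = 2.
Subsquare: lon ⌊0.9547/0.0833333⌋ = 11 → l; lat ⌊0.4429/0.0416667⌋ = 10 → k.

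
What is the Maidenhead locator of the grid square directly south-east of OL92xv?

PL02au

Longitude subsquare x = 23; +1 → 24, wraps to 0 = a, carry into square.
Longitude square 9; +1 → 10, wraps to 0, carry into field.
Longitude field O = 14; +1 → 15 = P.
Latitude subsquare v = 21; −1 → 20 = u.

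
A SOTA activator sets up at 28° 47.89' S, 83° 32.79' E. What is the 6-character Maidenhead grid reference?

NG11se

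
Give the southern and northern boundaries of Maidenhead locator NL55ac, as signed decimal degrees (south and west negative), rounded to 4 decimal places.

25.0833, 25.1250

Field N=13, L=11: +13·20° lon, +11·10° lat → SW at lon 80°, lat 20°.
Square 5, 5: +5·2° lon, +5·1° lat → SW at lon 90°, lat 25°.
Subsquare a=0, c=2: +0·0.0833333° lon, +2·0.0416667° lat → SW at lon 90°, lat 25.0833°.
Cell spans 0.0833333° lon × 0.0416667° lat.
south 25.0833, north 25.1250.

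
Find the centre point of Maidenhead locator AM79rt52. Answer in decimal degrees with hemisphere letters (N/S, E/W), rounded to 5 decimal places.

Field A=0, M=12: +0·20° lon, +12·10° lat → SW at lon -180°, lat 30°.
Square 7, 9: +7·2° lon, +9·1° lat → SW at lon -166°, lat 39°.
Subsquare r=17, t=19: +17·0.0833333° lon, +19·0.0416667° lat → SW at lon -164.583°, lat 39.7917°.
Extended square 5, 2: +5·0.00833333° lon, +2·0.00416667° lat → SW at lon -164.542°, lat 39.8°.
Cell spans 0.00833333° lon × 0.00416667° lat. Centre is SW corner plus half of each.
latitude 39.80208° N, longitude 164.53750° W.

39.80208° N, 164.53750° W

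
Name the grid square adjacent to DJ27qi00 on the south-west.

Longitude extended square 0; −1 → -1, wraps to 9, carry into subsquare.
Longitude subsquare q = 16; −1 → 15 = p.
Latitude extended square 0; −1 → -1, wraps to 9, carry into subsquare.
Latitude subsquare i = 8; −1 → 7 = h.

DJ27ph99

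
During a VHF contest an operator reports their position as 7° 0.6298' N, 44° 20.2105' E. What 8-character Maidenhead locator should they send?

LJ27ea02

Add 180° to longitude and 90° to latitude: 224.33684, 97.01050.
Field: lon ⌊224.33684/20⌋ = 11 → L; lat ⌊97.01050/10⌋ = 9 → J.
Square: lon ⌊4.33684/2⌋ = 2; lat ⌊7.01050/1⌋ = 7.
Subsquare: lon ⌊0.33684/0.0833333⌋ = 4 → e; lat ⌊0.01050/0.0416667⌋ = 0 → a.
Extended square: lon ⌊0.00351/0.00833333⌋ = 0; lat ⌊0.01050/0.00416667⌋ = 2.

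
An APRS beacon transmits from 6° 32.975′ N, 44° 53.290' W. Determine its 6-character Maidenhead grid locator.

Shift to the Maidenhead origin (180°W, 90°S): lon 135.1118, lat 96.5496.
Field (20°×10°, letters A–R): lon ⌊135.1118/20⌋ = 6 → G; lat ⌊96.5496/10⌋ = 9 → J.
Square (2°×1°, digits 0–9): lon ⌊15.1118/2⌋ = 7; lat ⌊6.5496/1⌋ = 6.
Subsquare (5′×2.5′, letters a–x): lon ⌊1.1118/0.0833333⌋ = 13 → n; lat ⌊0.5496/0.0416667⌋ = 13 → n.

GJ76nn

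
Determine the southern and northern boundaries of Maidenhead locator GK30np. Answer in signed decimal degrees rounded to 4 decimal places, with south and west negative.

10.6250, 10.6667

Field G=6, K=10: +6·20° lon, +10·10° lat → SW at lon -60°, lat 10°.
Square 3, 0: +3·2° lon, +0·1° lat → SW at lon -54°, lat 10°.
Subsquare n=13, p=15: +13·0.0833333° lon, +15·0.0416667° lat → SW at lon -52.9167°, lat 10.625°.
Cell spans 0.0833333° lon × 0.0416667° lat.
south 10.6250, north 10.6667.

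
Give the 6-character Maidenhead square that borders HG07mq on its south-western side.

Longitude subsquare m = 12; −1 → 11 = l.
Latitude subsquare q = 16; −1 → 15 = p.

HG07lp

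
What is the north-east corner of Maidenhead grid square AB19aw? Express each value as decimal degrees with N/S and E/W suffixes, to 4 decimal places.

Field A=0, B=1: +0·20° lon, +1·10° lat → SW at lon -180°, lat -80°.
Square 1, 9: +1·2° lon, +9·1° lat → SW at lon -178°, lat -71°.
Subsquare a=0, w=22: +0·0.0833333° lon, +22·0.0416667° lat → SW at lon -178°, lat -70.0833°.
Cell spans 0.0833333° lon × 0.0416667° lat. NE corner is SW corner plus one full cell.
latitude 70.0417° S, longitude 177.9167° W.

70.0417° S, 177.9167° W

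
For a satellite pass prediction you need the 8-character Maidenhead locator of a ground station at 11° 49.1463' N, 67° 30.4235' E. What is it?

Add 180° to longitude and 90° to latitude: 247.50706, 101.81911.
Field: lon ⌊247.50706/20⌋ = 12 → M; lat ⌊101.81911/10⌋ = 10 → K.
Square: lon ⌊7.50706/2⌋ = 3; lat ⌊1.81911/1⌋ = 1.
Subsquare: lon ⌊1.50706/0.0833333⌋ = 18 → s; lat ⌊0.81911/0.0416667⌋ = 19 → t.
Extended square: lon ⌊0.00706/0.00833333⌋ = 0; lat ⌊0.02744/0.00416667⌋ = 6.

MK31st06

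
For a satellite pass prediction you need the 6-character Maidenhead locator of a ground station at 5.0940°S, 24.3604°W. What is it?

HI74tv

Add 180° to longitude and 90° to latitude: 155.6396, 84.9060.
Field: 155.6396/20 → 7 → H, 84.9060/10 → 8 → I; chars HI.
Square: 15.6396/2 → 7, 4.9060/1 → 4; chars 74.
Subsquare: 1.6396/0.0833333 → 19 → t, 0.9060/0.0416667 → 21 → v; chars tv.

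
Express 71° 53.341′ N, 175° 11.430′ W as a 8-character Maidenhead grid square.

Add 180° to longitude and 90° to latitude: 4.80950, 161.88902.
Field (20°×10°, letters A–R): lon ⌊4.80950/20⌋ = 0 → A; lat ⌊161.88902/10⌋ = 16 → Q.
Square (2°×1°, digits 0–9): lon ⌊4.80950/2⌋ = 2; lat ⌊1.88902/1⌋ = 1.
Subsquare (5′×2.5′, letters a–x): lon ⌊0.80950/0.0833333⌋ = 9 → j; lat ⌊0.88902/0.0416667⌋ = 21 → v.
Extended square (30″×15″, digits 0–9): lon ⌊0.05950/0.00833333⌋ = 7; lat ⌊0.01402/0.00416667⌋ = 3.

AQ21jv73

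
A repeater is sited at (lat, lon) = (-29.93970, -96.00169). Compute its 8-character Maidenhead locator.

Add 180° to longitude and 90° to latitude: 83.99831, 60.06030.
Field (20°×10°, letters A–R): 83.99831/20 → 4 → E, 60.06030/10 → 6 → G; chars EG.
Square (2°×1°, digits 0–9): 3.99831/2 → 1, 0.06030/1 → 0; chars 10.
Subsquare (5′×2.5′, letters a–x): 1.99831/0.0833333 → 23 → x, 0.06030/0.0416667 → 1 → b; chars xb.
Extended square (30″×15″, digits 0–9): 0.08164/0.00833333 → 9, 0.01863/0.00416667 → 4; chars 94.

EG10xb94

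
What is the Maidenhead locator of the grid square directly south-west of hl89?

HL78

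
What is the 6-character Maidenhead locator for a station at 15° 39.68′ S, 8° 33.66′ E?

JH44gi

Add 180° to longitude and 90° to latitude: 188.5610, 74.3387.
Field: lon ⌊188.5610/20⌋ = 9 → J; lat ⌊74.3387/10⌋ = 7 → H.
Square: lon ⌊8.5610/2⌋ = 4; lat ⌊4.3387/1⌋ = 4.
Subsquare: lon ⌊0.5610/0.0833333⌋ = 6 → g; lat ⌊0.3387/0.0416667⌋ = 8 → i.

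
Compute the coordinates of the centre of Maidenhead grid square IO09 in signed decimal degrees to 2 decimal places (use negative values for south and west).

59.50, -19.00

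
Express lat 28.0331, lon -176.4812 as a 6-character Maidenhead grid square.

Shift to the Maidenhead origin (180°W, 90°S): lon 3.5188, lat 118.0331.
Field: lon ⌊3.5188/20⌋ = 0 → A; lat ⌊118.0331/10⌋ = 11 → L.
Square: lon ⌊3.5188/2⌋ = 1; lat ⌊8.0331/1⌋ = 8.
Subsquare: lon ⌊1.5188/0.0833333⌋ = 18 → s; lat ⌊0.0331/0.0416667⌋ = 0 → a.

AL18sa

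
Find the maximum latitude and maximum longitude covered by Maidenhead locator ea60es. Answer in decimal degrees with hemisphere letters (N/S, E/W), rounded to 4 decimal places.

89.2083° S, 87.5833° W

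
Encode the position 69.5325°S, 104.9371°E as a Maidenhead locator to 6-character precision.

OC20ll

Shift to the Maidenhead origin (180°W, 90°S): lon 284.9371, lat 20.4675.
Field: 284.9371/20 → 14 → O, 20.4675/10 → 2 → C; chars OC.
Square: 4.9371/2 → 2, 0.4675/1 → 0; chars 20.
Subsquare: 0.9371/0.0833333 → 11 → l, 0.4675/0.0416667 → 11 → l; chars ll.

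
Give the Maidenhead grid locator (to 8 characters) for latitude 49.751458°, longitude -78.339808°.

FN09ts90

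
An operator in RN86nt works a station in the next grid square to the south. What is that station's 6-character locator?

Latitude subsquare t = 19; −1 → 18 = s.
The longitude characters are unchanged.

RN86ns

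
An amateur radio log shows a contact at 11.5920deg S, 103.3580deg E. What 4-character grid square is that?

OH18

Shift to the Maidenhead origin (180°W, 90°S): lon 283.36, lat 78.41.
Field (20°×10°, letters A–R): lon ⌊283.36/20⌋ = 14 → O; lat ⌊78.41/10⌋ = 7 → H.
Square (2°×1°, digits 0–9): lon ⌊3.36/2⌋ = 1; lat ⌊8.41/1⌋ = 8.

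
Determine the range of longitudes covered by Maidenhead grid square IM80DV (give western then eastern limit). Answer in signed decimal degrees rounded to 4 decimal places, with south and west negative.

-3.7500, -3.6667

Field I=8, M=12: +8·20° lon, +12·10° lat → SW at lon -20°, lat 30°.
Square 8, 0: +8·2° lon, +0·1° lat → SW at lon -4°, lat 30°.
Subsquare d=3, v=21: +3·0.0833333° lon, +21·0.0416667° lat → SW at lon -3.75°, lat 30.875°.
Cell spans 0.0833333° lon × 0.0416667° lat.
west -3.7500, east -3.6667.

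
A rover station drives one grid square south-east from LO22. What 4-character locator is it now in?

LO31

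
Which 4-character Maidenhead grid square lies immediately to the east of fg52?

FG62

Longitude square 5; +1 → 6.
The latitude characters are unchanged.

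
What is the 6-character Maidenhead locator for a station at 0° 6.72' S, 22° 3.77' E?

KI19av

Offset from 180°W / 90°S: lon 202.0628°, lat 89.8880°.
Field (20°×10°, letters A–R): 202.0628/20 → 10 → K, 89.8880/10 → 8 → I; chars KI.
Square (2°×1°, digits 0–9): 2.0628/2 → 1, 9.8880/1 → 9; chars 19.
Subsquare (5′×2.5′, letters a–x): 0.0628/0.0833333 → 0 → a, 0.8880/0.0416667 → 21 → v; chars av.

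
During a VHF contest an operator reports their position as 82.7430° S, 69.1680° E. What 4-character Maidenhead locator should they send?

MA47

Offset from 180°W / 90°S: lon 249.17°, lat 7.26°.
Field (20°×10°, letters A–R): lon ⌊249.17/20⌋ = 12 → M; lat ⌊7.26/10⌋ = 0 → A.
Square (2°×1°, digits 0–9): lon ⌊9.17/2⌋ = 4; lat ⌊7.26/1⌋ = 7.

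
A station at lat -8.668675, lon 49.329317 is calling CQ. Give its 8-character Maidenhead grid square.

LI41ph99

Offset from 180°W / 90°S: lon 229.32932°, lat 81.33132°.
Field: 229.32932/20 → 11 → L, 81.33132/10 → 8 → I; chars LI.
Square: 9.32932/2 → 4, 1.33132/1 → 1; chars 41.
Subsquare: 1.32932/0.0833333 → 15 → p, 0.33132/0.0416667 → 7 → h; chars ph.
Extended square: 0.07932/0.00833333 → 9, 0.03966/0.00416667 → 9; chars 99.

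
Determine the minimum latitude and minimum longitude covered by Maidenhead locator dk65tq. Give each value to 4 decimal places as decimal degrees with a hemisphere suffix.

Field D=3, K=10: +3·20° lon, +10·10° lat → SW at lon -120°, lat 10°.
Square 6, 5: +6·2° lon, +5·1° lat → SW at lon -108°, lat 15°.
Subsquare t=19, q=16: +19·0.0833333° lon, +16·0.0416667° lat → SW at lon -106.417°, lat 15.6667°.
latitude 15.6667° N, longitude 106.4167° W.

15.6667° N, 106.4167° W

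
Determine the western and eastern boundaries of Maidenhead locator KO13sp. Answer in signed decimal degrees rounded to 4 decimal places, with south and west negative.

Field K=10, O=14: +10·20° lon, +14·10° lat → SW at lon 20°, lat 50°.
Square 1, 3: +1·2° lon, +3·1° lat → SW at lon 22°, lat 53°.
Subsquare s=18, p=15: +18·0.0833333° lon, +15·0.0416667° lat → SW at lon 23.5°, lat 53.625°.
Cell spans 0.0833333° lon × 0.0416667° lat.
west 23.5000, east 23.5833.

23.5000, 23.5833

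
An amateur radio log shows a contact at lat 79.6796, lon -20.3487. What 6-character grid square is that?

HQ99tq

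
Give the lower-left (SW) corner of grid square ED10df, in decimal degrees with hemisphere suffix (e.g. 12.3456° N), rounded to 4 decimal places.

59.7917° S, 97.7500° W

Field E=4, D=3: +4·20° lon, +3·10° lat → SW at lon -100°, lat -60°.
Square 1, 0: +1·2° lon, +0·1° lat → SW at lon -98°, lat -60°.
Subsquare d=3, f=5: +3·0.0833333° lon, +5·0.0416667° lat → SW at lon -97.75°, lat -59.7917°.
latitude 59.7917° S, longitude 97.7500° W.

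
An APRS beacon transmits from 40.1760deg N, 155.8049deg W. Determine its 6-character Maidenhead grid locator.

BN20ce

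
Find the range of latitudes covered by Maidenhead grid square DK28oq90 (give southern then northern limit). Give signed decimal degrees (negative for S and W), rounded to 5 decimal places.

Field D=3, K=10: +3·20° lon, +10·10° lat → SW at lon -120°, lat 10°.
Square 2, 8: +2·2° lon, +8·1° lat → SW at lon -116°, lat 18°.
Subsquare o=14, q=16: +14·0.0833333° lon, +16·0.0416667° lat → SW at lon -114.833°, lat 18.6667°.
Extended square 9, 0: +9·0.00833333° lon, +0·0.00416667° lat → SW at lon -114.758°, lat 18.6667°.
Cell spans 0.00833333° lon × 0.00416667° lat.
south 18.66667, north 18.67083.

18.66667, 18.67083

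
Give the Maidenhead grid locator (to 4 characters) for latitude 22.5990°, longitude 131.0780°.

PL52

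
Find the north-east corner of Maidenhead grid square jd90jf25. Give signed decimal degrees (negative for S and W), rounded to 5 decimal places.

Field J=9, D=3: +9·20° lon, +3·10° lat → SW at lon 0°, lat -60°.
Square 9, 0: +9·2° lon, +0·1° lat → SW at lon 18°, lat -60°.
Subsquare j=9, f=5: +9·0.0833333° lon, +5·0.0416667° lat → SW at lon 18.75°, lat -59.7917°.
Extended square 2, 5: +2·0.00833333° lon, +5·0.00416667° lat → SW at lon 18.7667°, lat -59.7708°.
Cell spans 0.00833333° lon × 0.00416667° lat. NE corner is SW corner plus one full cell.
latitude -59.76667, longitude 18.77500.

-59.76667, 18.77500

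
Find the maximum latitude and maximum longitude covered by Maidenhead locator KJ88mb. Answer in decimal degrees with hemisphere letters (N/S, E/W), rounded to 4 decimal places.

8.0833° N, 37.0833° E

Field K=10, J=9: +10·20° lon, +9·10° lat → SW at lon 20°, lat 0°.
Square 8, 8: +8·2° lon, +8·1° lat → SW at lon 36°, lat 8°.
Subsquare m=12, b=1: +12·0.0833333° lon, +1·0.0416667° lat → SW at lon 37°, lat 8.04167°.
Cell spans 0.0833333° lon × 0.0416667° lat. NE corner is SW corner plus one full cell.
latitude 8.0833° N, longitude 37.0833° E.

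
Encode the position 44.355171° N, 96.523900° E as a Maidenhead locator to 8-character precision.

NN84gi25

Add 180° to longitude and 90° to latitude: 276.52390, 134.35517.
Field: lon ⌊276.52390/20⌋ = 13 → N; lat ⌊134.35517/10⌋ = 13 → N.
Square: lon ⌊16.52390/2⌋ = 8; lat ⌊4.35517/1⌋ = 4.
Subsquare: lon ⌊0.52390/0.0833333⌋ = 6 → g; lat ⌊0.35517/0.0416667⌋ = 8 → i.
Extended square: lon ⌊0.02390/0.00833333⌋ = 2; lat ⌊0.02184/0.00416667⌋ = 5.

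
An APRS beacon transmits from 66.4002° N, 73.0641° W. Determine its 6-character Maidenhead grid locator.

FP36lj

Offset from 180°W / 90°S: lon 106.9359°, lat 156.4002°.
Field: lon ⌊106.9359/20⌋ = 5 → F; lat ⌊156.4002/10⌋ = 15 → P.
Square: lon ⌊6.9359/2⌋ = 3; lat ⌊6.4002/1⌋ = 6.
Subsquare: lon ⌊0.9359/0.0833333⌋ = 11 → l; lat ⌊0.4002/0.0416667⌋ = 9 → j.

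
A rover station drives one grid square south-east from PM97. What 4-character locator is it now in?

QM06

Longitude square 9; +1 → 10, wraps to 0, carry into field.
Longitude field P = 15; +1 → 16 = Q.
Latitude square 7; −1 → 6.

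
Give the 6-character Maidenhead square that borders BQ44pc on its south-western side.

BQ44ob

Longitude subsquare p = 15; −1 → 14 = o.
Latitude subsquare c = 2; −1 → 1 = b.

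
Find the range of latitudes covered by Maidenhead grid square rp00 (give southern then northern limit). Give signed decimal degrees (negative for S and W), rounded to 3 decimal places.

60.000, 61.000

Field R=17, P=15: +17·20° lon, +15·10° lat → SW at lon 160°, lat 60°.
Square 0, 0: +0·2° lon, +0·1° lat → SW at lon 160°, lat 60°.
Cell spans 2° lon × 1° lat.
south 60.000, north 61.000.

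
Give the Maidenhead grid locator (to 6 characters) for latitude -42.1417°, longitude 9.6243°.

JE47tu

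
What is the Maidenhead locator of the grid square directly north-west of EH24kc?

EH24jd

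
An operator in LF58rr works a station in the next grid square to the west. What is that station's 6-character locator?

LF58qr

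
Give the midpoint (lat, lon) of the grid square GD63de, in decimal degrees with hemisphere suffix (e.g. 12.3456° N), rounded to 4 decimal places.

Field G=6, D=3: +6·20° lon, +3·10° lat → SW at lon -60°, lat -60°.
Square 6, 3: +6·2° lon, +3·1° lat → SW at lon -48°, lat -57°.
Subsquare d=3, e=4: +3·0.0833333° lon, +4·0.0416667° lat → SW at lon -47.75°, lat -56.8333°.
Cell spans 0.0833333° lon × 0.0416667° lat. Centre is SW corner plus half of each.
latitude 56.8125° S, longitude 47.7083° W.

56.8125° S, 47.7083° W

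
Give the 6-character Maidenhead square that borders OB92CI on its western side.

Longitude subsquare c = 2; −1 → 1 = b.
The latitude characters are unchanged.

OB92bi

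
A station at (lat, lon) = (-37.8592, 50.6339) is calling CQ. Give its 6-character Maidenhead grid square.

Shift to the Maidenhead origin (180°W, 90°S): lon 230.6339, lat 52.1408.
Field: 230.6339/20 → 11 → L, 52.1408/10 → 5 → F; chars LF.
Square: 10.6339/2 → 5, 2.1408/1 → 2; chars 52.
Subsquare: 0.6339/0.0833333 → 7 → h, 0.1408/0.0416667 → 3 → d; chars hd.

LF52hd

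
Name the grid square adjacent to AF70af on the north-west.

AF60xg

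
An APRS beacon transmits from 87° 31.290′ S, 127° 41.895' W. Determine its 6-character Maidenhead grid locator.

Add 180° to longitude and 90° to latitude: 52.3017, 2.4785.
Field (20°×10°, letters A–R): lon ⌊52.3017/20⌋ = 2 → C; lat ⌊2.4785/10⌋ = 0 → A.
Square (2°×1°, digits 0–9): lon ⌊12.3017/2⌋ = 6; lat ⌊2.4785/1⌋ = 2.
Subsquare (5′×2.5′, letters a–x): lon ⌊0.3017/0.0833333⌋ = 3 → d; lat ⌊0.4785/0.0416667⌋ = 11 → l.

CA62dl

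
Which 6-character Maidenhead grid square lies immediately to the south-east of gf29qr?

Longitude subsquare q = 16; +1 → 17 = r.
Latitude subsquare r = 17; −1 → 16 = q.

GF29rq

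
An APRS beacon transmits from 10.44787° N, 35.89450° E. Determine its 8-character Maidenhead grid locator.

KK70wk77

Add 180° to longitude and 90° to latitude: 215.89450, 100.44787.
Field: 215.89450/20 → 10 → K, 100.44787/10 → 10 → K; chars KK.
Square: 15.89450/2 → 7, 0.44787/1 → 0; chars 70.
Subsquare: 1.89450/0.0833333 → 22 → w, 0.44787/0.0416667 → 10 → k; chars wk.
Extended square: 0.06117/0.00833333 → 7, 0.03120/0.00416667 → 7; chars 77.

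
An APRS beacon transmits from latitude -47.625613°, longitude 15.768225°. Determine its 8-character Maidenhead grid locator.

Add 180° to longitude and 90° to latitude: 195.76823, 42.37439.
Field: lon ⌊195.76823/20⌋ = 9 → J; lat ⌊42.37439/10⌋ = 4 → E.
Square: lon ⌊15.76823/2⌋ = 7; lat ⌊2.37439/1⌋ = 2.
Subsquare: lon ⌊1.76823/0.0833333⌋ = 21 → v; lat ⌊0.37439/0.0416667⌋ = 8 → i.
Extended square: lon ⌊0.01823/0.00833333⌋ = 2; lat ⌊0.04105/0.00416667⌋ = 9.

JE72vi29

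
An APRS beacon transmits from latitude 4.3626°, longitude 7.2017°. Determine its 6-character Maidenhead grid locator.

JJ34oi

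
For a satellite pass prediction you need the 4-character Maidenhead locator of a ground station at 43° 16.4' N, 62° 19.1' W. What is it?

Shift to the Maidenhead origin (180°W, 90°S): lon 117.68, lat 133.27.
Field: lon ⌊117.68/20⌋ = 5 → F; lat ⌊133.27/10⌋ = 13 → N.
Square: lon ⌊17.68/2⌋ = 8; lat ⌊3.27/1⌋ = 3.

FN83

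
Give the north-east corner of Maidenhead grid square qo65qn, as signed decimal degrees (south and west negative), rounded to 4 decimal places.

Field Q=16, O=14: +16·20° lon, +14·10° lat → SW at lon 140°, lat 50°.
Square 6, 5: +6·2° lon, +5·1° lat → SW at lon 152°, lat 55°.
Subsquare q=16, n=13: +16·0.0833333° lon, +13·0.0416667° lat → SW at lon 153.333°, lat 55.5417°.
Cell spans 0.0833333° lon × 0.0416667° lat. NE corner is SW corner plus one full cell.
latitude 55.5833, longitude 153.4167.

55.5833, 153.4167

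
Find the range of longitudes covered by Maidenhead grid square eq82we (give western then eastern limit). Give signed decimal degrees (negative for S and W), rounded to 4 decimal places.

Field E=4, Q=16: +4·20° lon, +16·10° lat → SW at lon -100°, lat 70°.
Square 8, 2: +8·2° lon, +2·1° lat → SW at lon -84°, lat 72°.
Subsquare w=22, e=4: +22·0.0833333° lon, +4·0.0416667° lat → SW at lon -82.1667°, lat 72.1667°.
Cell spans 0.0833333° lon × 0.0416667° lat.
west -82.1667, east -82.0833.

-82.1667, -82.0833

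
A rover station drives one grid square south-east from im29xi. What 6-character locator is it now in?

Longitude subsquare x = 23; +1 → 24, wraps to 0 = a, carry into square.
Longitude square 2; +1 → 3.
Latitude subsquare i = 8; −1 → 7 = h.

IM39ah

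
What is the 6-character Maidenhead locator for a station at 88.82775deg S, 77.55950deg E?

MA81se

Add 180° to longitude and 90° to latitude: 257.5595, 1.1723.
Field: lon ⌊257.5595/20⌋ = 12 → M; lat ⌊1.1723/10⌋ = 0 → A.
Square: lon ⌊17.5595/2⌋ = 8; lat ⌊1.1723/1⌋ = 1.
Subsquare: lon ⌊1.5595/0.0833333⌋ = 18 → s; lat ⌊0.1723/0.0416667⌋ = 4 → e.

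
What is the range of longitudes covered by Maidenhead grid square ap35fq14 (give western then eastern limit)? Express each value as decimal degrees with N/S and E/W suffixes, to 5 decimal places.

173.57500° W, 173.56667° W

Field A=0, P=15: +0·20° lon, +15·10° lat → SW at lon -180°, lat 60°.
Square 3, 5: +3·2° lon, +5·1° lat → SW at lon -174°, lat 65°.
Subsquare f=5, q=16: +5·0.0833333° lon, +16·0.0416667° lat → SW at lon -173.583°, lat 65.6667°.
Extended square 1, 4: +1·0.00833333° lon, +4·0.00416667° lat → SW at lon -173.575°, lat 65.6833°.
Cell spans 0.00833333° lon × 0.00416667° lat.
west 173.57500° W, east 173.56667° W.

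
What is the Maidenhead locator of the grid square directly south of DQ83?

DQ82

Latitude square 3; −1 → 2.
The longitude characters are unchanged.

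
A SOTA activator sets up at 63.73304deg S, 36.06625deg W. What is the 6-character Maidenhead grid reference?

HC16xg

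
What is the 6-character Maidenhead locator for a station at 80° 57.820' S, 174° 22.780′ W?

AA29ta

Add 180° to longitude and 90° to latitude: 5.6203, 9.0363.
Field: lon ⌊5.6203/20⌋ = 0 → A; lat ⌊9.0363/10⌋ = 0 → A.
Square: lon ⌊5.6203/2⌋ = 2; lat ⌊9.0363/1⌋ = 9.
Subsquare: lon ⌊1.6203/0.0833333⌋ = 19 → t; lat ⌊0.0363/0.0416667⌋ = 0 → a.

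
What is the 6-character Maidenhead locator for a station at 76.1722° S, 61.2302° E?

Offset from 180°W / 90°S: lon 241.2302°, lat 13.8278°.
Field: lon ⌊241.2302/20⌋ = 12 → M; lat ⌊13.8278/10⌋ = 1 → B.
Square: lon ⌊1.2302/2⌋ = 0; lat ⌊3.8278/1⌋ = 3.
Subsquare: lon ⌊1.2302/0.0833333⌋ = 14 → o; lat ⌊0.8278/0.0416667⌋ = 19 → t.

MB03ot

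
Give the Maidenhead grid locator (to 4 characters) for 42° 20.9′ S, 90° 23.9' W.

EE47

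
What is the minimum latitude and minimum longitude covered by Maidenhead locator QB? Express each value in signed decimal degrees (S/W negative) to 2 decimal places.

-80.00, 140.00

Field Q=16, B=1: +16·20° lon, +1·10° lat → SW at lon 140°, lat -80°.
latitude -80.00, longitude 140.00.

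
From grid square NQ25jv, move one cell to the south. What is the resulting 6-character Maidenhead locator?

Latitude subsquare v = 21; −1 → 20 = u.
The longitude characters are unchanged.

NQ25ju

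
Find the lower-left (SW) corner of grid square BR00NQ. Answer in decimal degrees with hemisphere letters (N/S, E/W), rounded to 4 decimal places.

Field B=1, R=17: +1·20° lon, +17·10° lat → SW at lon -160°, lat 80°.
Square 0, 0: +0·2° lon, +0·1° lat → SW at lon -160°, lat 80°.
Subsquare n=13, q=16: +13·0.0833333° lon, +16·0.0416667° lat → SW at lon -158.917°, lat 80.6667°.
latitude 80.6667° N, longitude 158.9167° W.

80.6667° N, 158.9167° W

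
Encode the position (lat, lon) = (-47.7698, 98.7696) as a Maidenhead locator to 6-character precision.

NE92jf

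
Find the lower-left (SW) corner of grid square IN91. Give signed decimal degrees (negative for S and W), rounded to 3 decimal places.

Field I=8, N=13: +8·20° lon, +13·10° lat → SW at lon -20°, lat 40°.
Square 9, 1: +9·2° lon, +1·1° lat → SW at lon -2°, lat 41°.
latitude 41.000, longitude -2.000.

41.000, -2.000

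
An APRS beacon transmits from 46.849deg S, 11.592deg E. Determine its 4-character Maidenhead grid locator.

JE53

Add 180° to longitude and 90° to latitude: 191.59, 43.15.
Field: lon ⌊191.59/20⌋ = 9 → J; lat ⌊43.15/10⌋ = 4 → E.
Square: lon ⌊11.59/2⌋ = 5; lat ⌊3.15/1⌋ = 3.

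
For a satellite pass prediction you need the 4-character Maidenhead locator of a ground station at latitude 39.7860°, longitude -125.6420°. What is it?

CM79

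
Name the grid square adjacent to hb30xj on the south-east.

Longitude subsquare x = 23; +1 → 24, wraps to 0 = a, carry into square.
Longitude square 3; +1 → 4.
Latitude subsquare j = 9; −1 → 8 = i.

HB40ai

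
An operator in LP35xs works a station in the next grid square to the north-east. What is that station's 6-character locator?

Longitude subsquare x = 23; +1 → 24, wraps to 0 = a, carry into square.
Longitude square 3; +1 → 4.
Latitude subsquare s = 18; +1 → 19 = t.

LP45at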